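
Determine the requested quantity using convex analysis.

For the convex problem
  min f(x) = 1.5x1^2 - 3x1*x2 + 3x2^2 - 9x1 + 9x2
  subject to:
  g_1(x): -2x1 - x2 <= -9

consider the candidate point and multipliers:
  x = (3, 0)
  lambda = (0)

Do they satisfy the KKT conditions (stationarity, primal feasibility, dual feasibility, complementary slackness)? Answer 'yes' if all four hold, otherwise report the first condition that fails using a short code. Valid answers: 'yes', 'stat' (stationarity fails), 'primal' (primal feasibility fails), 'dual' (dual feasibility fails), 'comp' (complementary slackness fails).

Gradient of f: grad f(x) = Q x + c = (0, 0)
Constraint values g_i(x) = a_i^T x - b_i:
  g_1((3, 0)) = 3
Stationarity residual: grad f(x) + sum_i lambda_i a_i = (0, 0)
  -> stationarity OK
Primal feasibility (all g_i <= 0): FAILS
Dual feasibility (all lambda_i >= 0): OK
Complementary slackness (lambda_i * g_i(x) = 0 for all i): OK

Verdict: the first failing condition is primal_feasibility -> primal.

primal


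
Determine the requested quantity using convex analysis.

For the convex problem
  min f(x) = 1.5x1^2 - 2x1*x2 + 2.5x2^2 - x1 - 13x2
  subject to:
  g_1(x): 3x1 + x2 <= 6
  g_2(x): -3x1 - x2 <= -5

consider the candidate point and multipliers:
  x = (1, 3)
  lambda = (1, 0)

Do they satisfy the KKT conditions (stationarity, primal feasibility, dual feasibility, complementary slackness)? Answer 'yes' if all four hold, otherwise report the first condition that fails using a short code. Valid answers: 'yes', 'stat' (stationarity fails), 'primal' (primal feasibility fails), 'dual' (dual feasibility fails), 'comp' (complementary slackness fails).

Gradient of f: grad f(x) = Q x + c = (-4, 0)
Constraint values g_i(x) = a_i^T x - b_i:
  g_1((1, 3)) = 0
  g_2((1, 3)) = -1
Stationarity residual: grad f(x) + sum_i lambda_i a_i = (-1, 1)
  -> stationarity FAILS
Primal feasibility (all g_i <= 0): OK
Dual feasibility (all lambda_i >= 0): OK
Complementary slackness (lambda_i * g_i(x) = 0 for all i): OK

Verdict: the first failing condition is stationarity -> stat.

stat


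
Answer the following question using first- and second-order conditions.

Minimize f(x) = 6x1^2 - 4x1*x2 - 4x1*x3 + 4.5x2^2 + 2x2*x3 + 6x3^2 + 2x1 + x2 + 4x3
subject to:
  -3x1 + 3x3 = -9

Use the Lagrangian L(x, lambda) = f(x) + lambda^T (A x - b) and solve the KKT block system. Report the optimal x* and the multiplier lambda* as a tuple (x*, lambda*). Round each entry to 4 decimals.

Form the Lagrangian:
  L(x, lambda) = (1/2) x^T Q x + c^T x + lambda^T (A x - b)
Stationarity (grad_x L = 0): Q x + c + A^T lambda = 0.
Primal feasibility: A x = b.

This gives the KKT block system:
  [ Q   A^T ] [ x     ]   [-c ]
  [ A    0  ] [ lambda ] = [ b ]

Solving the linear system:
  x*      = (1.2286, 0.8286, -1.7714)
  lambda* = (6.8381)
  f(x*)   = 28.8714

x* = (1.2286, 0.8286, -1.7714), lambda* = (6.8381)


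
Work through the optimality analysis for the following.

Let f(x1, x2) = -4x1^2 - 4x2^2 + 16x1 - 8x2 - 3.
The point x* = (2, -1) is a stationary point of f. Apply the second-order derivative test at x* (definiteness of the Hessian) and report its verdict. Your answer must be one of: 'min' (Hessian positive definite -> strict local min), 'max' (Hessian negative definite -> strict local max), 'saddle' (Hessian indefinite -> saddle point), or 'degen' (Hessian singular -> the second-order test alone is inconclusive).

Compute the Hessian H = grad^2 f:
  H = [[-8, 0], [0, -8]]
Verify stationarity: grad f(x*) = H x* + g = (0, 0).
Eigenvalues of H: -8, -8.
Both eigenvalues < 0, so H is negative definite -> x* is a strict local max.

max


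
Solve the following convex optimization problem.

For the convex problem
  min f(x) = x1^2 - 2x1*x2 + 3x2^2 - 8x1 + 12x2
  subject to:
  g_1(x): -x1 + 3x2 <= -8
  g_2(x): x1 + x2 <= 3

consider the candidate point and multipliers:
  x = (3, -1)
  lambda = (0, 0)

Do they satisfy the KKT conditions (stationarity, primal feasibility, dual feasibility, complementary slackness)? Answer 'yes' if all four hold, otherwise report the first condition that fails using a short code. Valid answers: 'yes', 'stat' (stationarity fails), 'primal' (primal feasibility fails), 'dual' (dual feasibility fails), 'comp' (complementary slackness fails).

Gradient of f: grad f(x) = Q x + c = (0, 0)
Constraint values g_i(x) = a_i^T x - b_i:
  g_1((3, -1)) = 2
  g_2((3, -1)) = -1
Stationarity residual: grad f(x) + sum_i lambda_i a_i = (0, 0)
  -> stationarity OK
Primal feasibility (all g_i <= 0): FAILS
Dual feasibility (all lambda_i >= 0): OK
Complementary slackness (lambda_i * g_i(x) = 0 for all i): OK

Verdict: the first failing condition is primal_feasibility -> primal.

primal


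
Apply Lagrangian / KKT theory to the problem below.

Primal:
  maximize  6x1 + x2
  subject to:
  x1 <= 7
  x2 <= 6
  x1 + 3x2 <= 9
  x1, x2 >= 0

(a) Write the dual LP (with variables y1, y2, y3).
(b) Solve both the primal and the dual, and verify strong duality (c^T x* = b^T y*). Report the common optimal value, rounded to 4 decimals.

The standard primal-dual pair for 'max c^T x s.t. A x <= b, x >= 0' is:
  Dual:  min b^T y  s.t.  A^T y >= c,  y >= 0.

So the dual LP is:
  minimize  7y1 + 6y2 + 9y3
  subject to:
    y1 + y3 >= 6
    y2 + 3y3 >= 1
    y1, y2, y3 >= 0

Solving the primal: x* = (7, 0.6667).
  primal value c^T x* = 42.6667.
Solving the dual: y* = (5.6667, 0, 0.3333).
  dual value b^T y* = 42.6667.
Strong duality: c^T x* = b^T y*. Confirmed.

42.6667


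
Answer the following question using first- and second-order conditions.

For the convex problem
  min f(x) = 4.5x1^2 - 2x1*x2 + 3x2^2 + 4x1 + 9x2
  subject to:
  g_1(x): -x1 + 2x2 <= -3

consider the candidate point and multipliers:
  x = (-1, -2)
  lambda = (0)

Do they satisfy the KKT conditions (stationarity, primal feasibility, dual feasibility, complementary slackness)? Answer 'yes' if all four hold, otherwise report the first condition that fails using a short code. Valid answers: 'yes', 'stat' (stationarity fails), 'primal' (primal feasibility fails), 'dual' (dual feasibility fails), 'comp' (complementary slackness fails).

Gradient of f: grad f(x) = Q x + c = (-1, -1)
Constraint values g_i(x) = a_i^T x - b_i:
  g_1((-1, -2)) = 0
Stationarity residual: grad f(x) + sum_i lambda_i a_i = (-1, -1)
  -> stationarity FAILS
Primal feasibility (all g_i <= 0): OK
Dual feasibility (all lambda_i >= 0): OK
Complementary slackness (lambda_i * g_i(x) = 0 for all i): OK

Verdict: the first failing condition is stationarity -> stat.

stat


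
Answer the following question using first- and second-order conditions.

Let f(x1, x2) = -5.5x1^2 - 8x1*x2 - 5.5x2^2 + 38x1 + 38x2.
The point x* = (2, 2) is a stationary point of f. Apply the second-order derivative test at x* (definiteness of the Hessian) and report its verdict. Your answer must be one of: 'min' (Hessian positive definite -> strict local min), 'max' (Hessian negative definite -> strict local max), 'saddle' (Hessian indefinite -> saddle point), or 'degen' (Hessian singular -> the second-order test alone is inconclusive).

Compute the Hessian H = grad^2 f:
  H = [[-11, -8], [-8, -11]]
Verify stationarity: grad f(x*) = H x* + g = (0, 0).
Eigenvalues of H: -19, -3.
Both eigenvalues < 0, so H is negative definite -> x* is a strict local max.

max


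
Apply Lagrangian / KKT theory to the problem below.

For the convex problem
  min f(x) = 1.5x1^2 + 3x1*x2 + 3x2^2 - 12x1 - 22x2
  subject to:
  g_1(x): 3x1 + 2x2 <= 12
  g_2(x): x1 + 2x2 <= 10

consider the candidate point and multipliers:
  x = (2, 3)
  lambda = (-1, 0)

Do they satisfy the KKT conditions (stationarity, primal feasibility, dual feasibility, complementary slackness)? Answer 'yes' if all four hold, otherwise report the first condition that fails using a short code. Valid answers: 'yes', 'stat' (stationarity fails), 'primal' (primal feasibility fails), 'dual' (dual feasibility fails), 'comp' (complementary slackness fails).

Gradient of f: grad f(x) = Q x + c = (3, 2)
Constraint values g_i(x) = a_i^T x - b_i:
  g_1((2, 3)) = 0
  g_2((2, 3)) = -2
Stationarity residual: grad f(x) + sum_i lambda_i a_i = (0, 0)
  -> stationarity OK
Primal feasibility (all g_i <= 0): OK
Dual feasibility (all lambda_i >= 0): FAILS
Complementary slackness (lambda_i * g_i(x) = 0 for all i): OK

Verdict: the first failing condition is dual_feasibility -> dual.

dual


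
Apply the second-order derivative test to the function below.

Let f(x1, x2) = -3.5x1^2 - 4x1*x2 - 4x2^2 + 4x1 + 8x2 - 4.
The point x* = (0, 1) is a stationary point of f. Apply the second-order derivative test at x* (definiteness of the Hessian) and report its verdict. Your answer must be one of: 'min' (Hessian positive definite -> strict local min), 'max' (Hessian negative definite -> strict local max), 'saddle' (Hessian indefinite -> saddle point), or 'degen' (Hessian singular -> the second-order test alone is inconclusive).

Compute the Hessian H = grad^2 f:
  H = [[-7, -4], [-4, -8]]
Verify stationarity: grad f(x*) = H x* + g = (0, 0).
Eigenvalues of H: -11.5311, -3.4689.
Both eigenvalues < 0, so H is negative definite -> x* is a strict local max.

max


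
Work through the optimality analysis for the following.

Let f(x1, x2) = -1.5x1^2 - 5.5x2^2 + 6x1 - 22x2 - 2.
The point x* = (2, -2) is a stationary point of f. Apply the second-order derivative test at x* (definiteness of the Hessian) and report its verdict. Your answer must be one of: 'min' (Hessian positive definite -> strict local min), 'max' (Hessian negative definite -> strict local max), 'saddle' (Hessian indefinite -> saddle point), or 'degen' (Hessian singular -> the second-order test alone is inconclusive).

Compute the Hessian H = grad^2 f:
  H = [[-3, 0], [0, -11]]
Verify stationarity: grad f(x*) = H x* + g = (0, 0).
Eigenvalues of H: -11, -3.
Both eigenvalues < 0, so H is negative definite -> x* is a strict local max.

max


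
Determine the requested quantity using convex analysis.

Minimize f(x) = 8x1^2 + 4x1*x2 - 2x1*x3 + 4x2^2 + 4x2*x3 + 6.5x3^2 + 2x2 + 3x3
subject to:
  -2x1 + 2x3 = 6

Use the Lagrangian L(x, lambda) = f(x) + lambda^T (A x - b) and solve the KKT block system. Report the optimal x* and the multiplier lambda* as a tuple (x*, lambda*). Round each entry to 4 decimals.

Form the Lagrangian:
  L(x, lambda) = (1/2) x^T Q x + c^T x + lambda^T (A x - b)
Stationarity (grad_x L = 0): Q x + c + A^T lambda = 0.
Primal feasibility: A x = b.

This gives the KKT block system:
  [ Q   A^T ] [ x     ]   [-c ]
  [ A    0  ] [ lambda ] = [ b ]

Solving the linear system:
  x*      = (-1.2941, -0.4559, 1.7059)
  lambda* = (-12.9706)
  f(x*)   = 41.0147

x* = (-1.2941, -0.4559, 1.7059), lambda* = (-12.9706)


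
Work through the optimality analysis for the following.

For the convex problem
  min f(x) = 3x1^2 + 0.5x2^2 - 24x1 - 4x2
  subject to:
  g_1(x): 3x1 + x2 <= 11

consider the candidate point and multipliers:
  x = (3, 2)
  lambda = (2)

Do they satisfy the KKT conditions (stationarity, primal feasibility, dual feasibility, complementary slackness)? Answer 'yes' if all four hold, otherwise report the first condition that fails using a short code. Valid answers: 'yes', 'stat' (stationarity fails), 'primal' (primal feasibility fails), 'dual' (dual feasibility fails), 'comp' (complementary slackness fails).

Gradient of f: grad f(x) = Q x + c = (-6, -2)
Constraint values g_i(x) = a_i^T x - b_i:
  g_1((3, 2)) = 0
Stationarity residual: grad f(x) + sum_i lambda_i a_i = (0, 0)
  -> stationarity OK
Primal feasibility (all g_i <= 0): OK
Dual feasibility (all lambda_i >= 0): OK
Complementary slackness (lambda_i * g_i(x) = 0 for all i): OK

Verdict: yes, KKT holds.

yes


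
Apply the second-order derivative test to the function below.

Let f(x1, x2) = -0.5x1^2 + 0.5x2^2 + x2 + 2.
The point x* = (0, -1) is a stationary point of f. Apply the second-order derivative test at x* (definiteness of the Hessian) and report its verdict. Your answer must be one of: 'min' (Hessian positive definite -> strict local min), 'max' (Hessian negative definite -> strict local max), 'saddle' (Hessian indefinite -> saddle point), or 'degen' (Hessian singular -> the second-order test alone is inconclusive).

Compute the Hessian H = grad^2 f:
  H = [[-1, 0], [0, 1]]
Verify stationarity: grad f(x*) = H x* + g = (0, 0).
Eigenvalues of H: -1, 1.
Eigenvalues have mixed signs, so H is indefinite -> x* is a saddle point.

saddle


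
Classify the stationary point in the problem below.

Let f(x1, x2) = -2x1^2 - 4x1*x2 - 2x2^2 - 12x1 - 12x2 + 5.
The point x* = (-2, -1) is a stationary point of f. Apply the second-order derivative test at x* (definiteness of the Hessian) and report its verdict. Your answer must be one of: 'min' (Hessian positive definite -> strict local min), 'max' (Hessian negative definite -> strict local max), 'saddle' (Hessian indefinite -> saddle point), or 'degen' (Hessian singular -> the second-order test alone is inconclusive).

Compute the Hessian H = grad^2 f:
  H = [[-4, -4], [-4, -4]]
Verify stationarity: grad f(x*) = H x* + g = (0, 0).
Eigenvalues of H: -8, 0.
H has a zero eigenvalue (singular; negative semidefinite but not definite), so H is neither positive definite, negative definite, nor indefinite. The second-order test alone is inconclusive -> degen.
(Indeed, f is constant along the null direction of H through x*, so x* is not a strict local extremum.)

degen


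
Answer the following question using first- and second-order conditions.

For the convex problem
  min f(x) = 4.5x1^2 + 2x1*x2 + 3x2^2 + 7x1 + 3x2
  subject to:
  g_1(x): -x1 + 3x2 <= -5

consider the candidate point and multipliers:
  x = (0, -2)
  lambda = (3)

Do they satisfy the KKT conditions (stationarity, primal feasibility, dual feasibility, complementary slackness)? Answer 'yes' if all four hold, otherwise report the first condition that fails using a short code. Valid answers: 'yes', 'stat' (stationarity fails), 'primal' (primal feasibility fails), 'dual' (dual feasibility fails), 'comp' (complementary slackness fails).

Gradient of f: grad f(x) = Q x + c = (3, -9)
Constraint values g_i(x) = a_i^T x - b_i:
  g_1((0, -2)) = -1
Stationarity residual: grad f(x) + sum_i lambda_i a_i = (0, 0)
  -> stationarity OK
Primal feasibility (all g_i <= 0): OK
Dual feasibility (all lambda_i >= 0): OK
Complementary slackness (lambda_i * g_i(x) = 0 for all i): FAILS

Verdict: the first failing condition is complementary_slackness -> comp.

comp


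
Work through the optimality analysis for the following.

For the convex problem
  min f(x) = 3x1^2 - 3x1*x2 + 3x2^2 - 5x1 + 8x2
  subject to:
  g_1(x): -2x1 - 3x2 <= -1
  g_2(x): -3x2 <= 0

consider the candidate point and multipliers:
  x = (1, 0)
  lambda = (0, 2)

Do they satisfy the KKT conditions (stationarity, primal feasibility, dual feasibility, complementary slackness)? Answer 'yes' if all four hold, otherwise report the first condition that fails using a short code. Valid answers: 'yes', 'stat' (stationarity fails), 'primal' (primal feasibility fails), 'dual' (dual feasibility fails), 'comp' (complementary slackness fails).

Gradient of f: grad f(x) = Q x + c = (1, 5)
Constraint values g_i(x) = a_i^T x - b_i:
  g_1((1, 0)) = -1
  g_2((1, 0)) = 0
Stationarity residual: grad f(x) + sum_i lambda_i a_i = (1, -1)
  -> stationarity FAILS
Primal feasibility (all g_i <= 0): OK
Dual feasibility (all lambda_i >= 0): OK
Complementary slackness (lambda_i * g_i(x) = 0 for all i): OK

Verdict: the first failing condition is stationarity -> stat.

stat


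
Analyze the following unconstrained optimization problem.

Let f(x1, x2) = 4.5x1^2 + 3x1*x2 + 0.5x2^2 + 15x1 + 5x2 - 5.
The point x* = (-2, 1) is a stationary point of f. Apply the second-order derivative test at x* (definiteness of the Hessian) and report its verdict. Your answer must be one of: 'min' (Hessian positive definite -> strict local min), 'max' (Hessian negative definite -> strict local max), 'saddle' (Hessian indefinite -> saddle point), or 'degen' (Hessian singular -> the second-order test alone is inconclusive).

Compute the Hessian H = grad^2 f:
  H = [[9, 3], [3, 1]]
Verify stationarity: grad f(x*) = H x* + g = (0, 0).
Eigenvalues of H: 0, 10.
H has a zero eigenvalue (singular; positive semidefinite but not definite), so H is neither positive definite, negative definite, nor indefinite. The second-order test alone is inconclusive -> degen.
(Indeed, f is constant along the null direction of H through x*, so x* is not a strict local extremum.)

degen


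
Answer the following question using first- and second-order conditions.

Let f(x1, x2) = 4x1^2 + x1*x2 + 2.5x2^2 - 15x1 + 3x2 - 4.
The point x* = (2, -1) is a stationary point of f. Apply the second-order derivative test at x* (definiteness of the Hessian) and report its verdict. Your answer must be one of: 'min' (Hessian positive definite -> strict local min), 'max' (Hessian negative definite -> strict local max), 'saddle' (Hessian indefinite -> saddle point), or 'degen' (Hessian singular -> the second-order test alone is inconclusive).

Compute the Hessian H = grad^2 f:
  H = [[8, 1], [1, 5]]
Verify stationarity: grad f(x*) = H x* + g = (0, 0).
Eigenvalues of H: 4.6972, 8.3028.
Both eigenvalues > 0, so H is positive definite -> x* is a strict local min.

min


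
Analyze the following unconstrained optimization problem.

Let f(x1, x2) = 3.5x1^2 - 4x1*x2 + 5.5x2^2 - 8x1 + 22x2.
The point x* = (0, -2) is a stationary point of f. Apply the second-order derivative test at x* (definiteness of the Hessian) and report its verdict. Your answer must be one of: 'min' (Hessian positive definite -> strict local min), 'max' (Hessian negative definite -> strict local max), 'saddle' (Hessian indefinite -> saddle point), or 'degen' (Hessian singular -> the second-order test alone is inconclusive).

Compute the Hessian H = grad^2 f:
  H = [[7, -4], [-4, 11]]
Verify stationarity: grad f(x*) = H x* + g = (0, 0).
Eigenvalues of H: 4.5279, 13.4721.
Both eigenvalues > 0, so H is positive definite -> x* is a strict local min.

min


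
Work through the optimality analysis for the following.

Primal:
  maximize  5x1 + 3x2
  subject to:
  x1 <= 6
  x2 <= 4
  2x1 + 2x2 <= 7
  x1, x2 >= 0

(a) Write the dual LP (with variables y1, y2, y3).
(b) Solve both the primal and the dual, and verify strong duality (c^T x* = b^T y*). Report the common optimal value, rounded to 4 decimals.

The standard primal-dual pair for 'max c^T x s.t. A x <= b, x >= 0' is:
  Dual:  min b^T y  s.t.  A^T y >= c,  y >= 0.

So the dual LP is:
  minimize  6y1 + 4y2 + 7y3
  subject to:
    y1 + 2y3 >= 5
    y2 + 2y3 >= 3
    y1, y2, y3 >= 0

Solving the primal: x* = (3.5, 0).
  primal value c^T x* = 17.5.
Solving the dual: y* = (0, 0, 2.5).
  dual value b^T y* = 17.5.
Strong duality: c^T x* = b^T y*. Confirmed.

17.5


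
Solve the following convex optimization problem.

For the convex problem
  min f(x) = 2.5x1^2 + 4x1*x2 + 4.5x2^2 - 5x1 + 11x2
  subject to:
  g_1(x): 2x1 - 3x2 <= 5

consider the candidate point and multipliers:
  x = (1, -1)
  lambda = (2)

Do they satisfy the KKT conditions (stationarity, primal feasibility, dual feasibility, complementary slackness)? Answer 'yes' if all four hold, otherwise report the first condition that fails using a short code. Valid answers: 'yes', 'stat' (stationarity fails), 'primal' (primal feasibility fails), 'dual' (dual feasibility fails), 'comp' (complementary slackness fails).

Gradient of f: grad f(x) = Q x + c = (-4, 6)
Constraint values g_i(x) = a_i^T x - b_i:
  g_1((1, -1)) = 0
Stationarity residual: grad f(x) + sum_i lambda_i a_i = (0, 0)
  -> stationarity OK
Primal feasibility (all g_i <= 0): OK
Dual feasibility (all lambda_i >= 0): OK
Complementary slackness (lambda_i * g_i(x) = 0 for all i): OK

Verdict: yes, KKT holds.

yes


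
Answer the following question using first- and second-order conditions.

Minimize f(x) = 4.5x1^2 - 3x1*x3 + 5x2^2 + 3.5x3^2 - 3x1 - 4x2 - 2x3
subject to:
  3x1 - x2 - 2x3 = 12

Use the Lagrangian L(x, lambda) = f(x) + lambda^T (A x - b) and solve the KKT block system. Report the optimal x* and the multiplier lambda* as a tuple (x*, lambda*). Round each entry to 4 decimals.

Form the Lagrangian:
  L(x, lambda) = (1/2) x^T Q x + c^T x + lambda^T (A x - b)
Stationarity (grad_x L = 0): Q x + c + A^T lambda = 0.
Primal feasibility: A x = b.

This gives the KKT block system:
  [ Q   A^T ] [ x     ]   [-c ]
  [ A    0  ] [ lambda ] = [ b ]

Solving the linear system:
  x*      = (3.1096, -0.5395, -1.0658)
  lambda* = (-9.3947)
  f(x*)   = 53.8487

x* = (3.1096, -0.5395, -1.0658), lambda* = (-9.3947)


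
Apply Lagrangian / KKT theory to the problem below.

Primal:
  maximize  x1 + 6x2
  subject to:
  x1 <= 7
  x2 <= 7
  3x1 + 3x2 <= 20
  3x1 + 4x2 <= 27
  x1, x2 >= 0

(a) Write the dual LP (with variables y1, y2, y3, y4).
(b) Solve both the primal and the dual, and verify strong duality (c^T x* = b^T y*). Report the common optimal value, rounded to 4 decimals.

The standard primal-dual pair for 'max c^T x s.t. A x <= b, x >= 0' is:
  Dual:  min b^T y  s.t.  A^T y >= c,  y >= 0.

So the dual LP is:
  minimize  7y1 + 7y2 + 20y3 + 27y4
  subject to:
    y1 + 3y3 + 3y4 >= 1
    y2 + 3y3 + 4y4 >= 6
    y1, y2, y3, y4 >= 0

Solving the primal: x* = (0, 6.6667).
  primal value c^T x* = 40.
Solving the dual: y* = (0, 0, 2, 0).
  dual value b^T y* = 40.
Strong duality: c^T x* = b^T y*. Confirmed.

40


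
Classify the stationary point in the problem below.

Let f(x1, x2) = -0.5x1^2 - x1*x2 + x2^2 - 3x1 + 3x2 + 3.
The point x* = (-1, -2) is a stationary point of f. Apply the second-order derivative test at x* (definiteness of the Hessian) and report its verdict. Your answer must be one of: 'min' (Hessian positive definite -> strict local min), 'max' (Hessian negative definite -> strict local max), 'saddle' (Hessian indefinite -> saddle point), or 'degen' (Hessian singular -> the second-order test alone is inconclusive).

Compute the Hessian H = grad^2 f:
  H = [[-1, -1], [-1, 2]]
Verify stationarity: grad f(x*) = H x* + g = (0, 0).
Eigenvalues of H: -1.3028, 2.3028.
Eigenvalues have mixed signs, so H is indefinite -> x* is a saddle point.

saddle


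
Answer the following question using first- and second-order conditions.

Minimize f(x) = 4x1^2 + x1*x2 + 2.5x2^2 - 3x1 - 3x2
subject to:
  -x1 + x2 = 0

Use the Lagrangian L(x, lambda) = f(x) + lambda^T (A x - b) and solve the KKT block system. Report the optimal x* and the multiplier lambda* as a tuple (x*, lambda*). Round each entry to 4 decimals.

Form the Lagrangian:
  L(x, lambda) = (1/2) x^T Q x + c^T x + lambda^T (A x - b)
Stationarity (grad_x L = 0): Q x + c + A^T lambda = 0.
Primal feasibility: A x = b.

This gives the KKT block system:
  [ Q   A^T ] [ x     ]   [-c ]
  [ A    0  ] [ lambda ] = [ b ]

Solving the linear system:
  x*      = (0.4, 0.4)
  lambda* = (0.6)
  f(x*)   = -1.2

x* = (0.4, 0.4), lambda* = (0.6)


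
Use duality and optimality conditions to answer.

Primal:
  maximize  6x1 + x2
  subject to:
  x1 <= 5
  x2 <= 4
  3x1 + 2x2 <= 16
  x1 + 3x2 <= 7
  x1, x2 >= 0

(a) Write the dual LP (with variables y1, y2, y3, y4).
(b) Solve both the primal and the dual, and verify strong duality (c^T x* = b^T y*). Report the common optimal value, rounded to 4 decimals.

The standard primal-dual pair for 'max c^T x s.t. A x <= b, x >= 0' is:
  Dual:  min b^T y  s.t.  A^T y >= c,  y >= 0.

So the dual LP is:
  minimize  5y1 + 4y2 + 16y3 + 7y4
  subject to:
    y1 + 3y3 + y4 >= 6
    y2 + 2y3 + 3y4 >= 1
    y1, y2, y3, y4 >= 0

Solving the primal: x* = (5, 0.5).
  primal value c^T x* = 30.5.
Solving the dual: y* = (4.5, 0, 0.5, 0).
  dual value b^T y* = 30.5.
Strong duality: c^T x* = b^T y*. Confirmed.

30.5


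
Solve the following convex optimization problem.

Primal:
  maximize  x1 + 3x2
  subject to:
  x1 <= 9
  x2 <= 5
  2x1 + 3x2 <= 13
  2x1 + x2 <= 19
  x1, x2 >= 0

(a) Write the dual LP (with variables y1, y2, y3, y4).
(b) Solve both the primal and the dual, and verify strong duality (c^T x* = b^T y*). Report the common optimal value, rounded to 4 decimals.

The standard primal-dual pair for 'max c^T x s.t. A x <= b, x >= 0' is:
  Dual:  min b^T y  s.t.  A^T y >= c,  y >= 0.

So the dual LP is:
  minimize  9y1 + 5y2 + 13y3 + 19y4
  subject to:
    y1 + 2y3 + 2y4 >= 1
    y2 + 3y3 + y4 >= 3
    y1, y2, y3, y4 >= 0

Solving the primal: x* = (0, 4.3333).
  primal value c^T x* = 13.
Solving the dual: y* = (0, 0, 1, 0).
  dual value b^T y* = 13.
Strong duality: c^T x* = b^T y*. Confirmed.

13


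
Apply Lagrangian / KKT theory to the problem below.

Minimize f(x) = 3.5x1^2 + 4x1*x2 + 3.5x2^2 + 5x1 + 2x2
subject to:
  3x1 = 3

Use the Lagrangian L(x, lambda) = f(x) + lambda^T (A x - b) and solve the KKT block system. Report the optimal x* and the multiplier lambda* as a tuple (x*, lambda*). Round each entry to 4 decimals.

Form the Lagrangian:
  L(x, lambda) = (1/2) x^T Q x + c^T x + lambda^T (A x - b)
Stationarity (grad_x L = 0): Q x + c + A^T lambda = 0.
Primal feasibility: A x = b.

This gives the KKT block system:
  [ Q   A^T ] [ x     ]   [-c ]
  [ A    0  ] [ lambda ] = [ b ]

Solving the linear system:
  x*      = (1, -0.8571)
  lambda* = (-2.8571)
  f(x*)   = 5.9286

x* = (1, -0.8571), lambda* = (-2.8571)


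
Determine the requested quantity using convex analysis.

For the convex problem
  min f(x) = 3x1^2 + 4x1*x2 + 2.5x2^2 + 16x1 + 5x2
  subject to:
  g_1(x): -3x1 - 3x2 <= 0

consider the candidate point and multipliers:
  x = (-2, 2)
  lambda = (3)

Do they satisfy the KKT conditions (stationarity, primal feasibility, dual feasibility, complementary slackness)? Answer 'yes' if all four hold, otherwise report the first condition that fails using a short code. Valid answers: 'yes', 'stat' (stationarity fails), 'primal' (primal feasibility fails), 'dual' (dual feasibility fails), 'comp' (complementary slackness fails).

Gradient of f: grad f(x) = Q x + c = (12, 7)
Constraint values g_i(x) = a_i^T x - b_i:
  g_1((-2, 2)) = 0
Stationarity residual: grad f(x) + sum_i lambda_i a_i = (3, -2)
  -> stationarity FAILS
Primal feasibility (all g_i <= 0): OK
Dual feasibility (all lambda_i >= 0): OK
Complementary slackness (lambda_i * g_i(x) = 0 for all i): OK

Verdict: the first failing condition is stationarity -> stat.

stat


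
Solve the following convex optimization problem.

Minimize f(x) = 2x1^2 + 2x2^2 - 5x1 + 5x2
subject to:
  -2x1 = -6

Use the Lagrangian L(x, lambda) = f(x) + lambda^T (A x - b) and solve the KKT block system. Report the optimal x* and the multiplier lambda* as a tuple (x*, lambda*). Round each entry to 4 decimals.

Form the Lagrangian:
  L(x, lambda) = (1/2) x^T Q x + c^T x + lambda^T (A x - b)
Stationarity (grad_x L = 0): Q x + c + A^T lambda = 0.
Primal feasibility: A x = b.

This gives the KKT block system:
  [ Q   A^T ] [ x     ]   [-c ]
  [ A    0  ] [ lambda ] = [ b ]

Solving the linear system:
  x*      = (3, -1.25)
  lambda* = (3.5)
  f(x*)   = -0.125

x* = (3, -1.25), lambda* = (3.5)


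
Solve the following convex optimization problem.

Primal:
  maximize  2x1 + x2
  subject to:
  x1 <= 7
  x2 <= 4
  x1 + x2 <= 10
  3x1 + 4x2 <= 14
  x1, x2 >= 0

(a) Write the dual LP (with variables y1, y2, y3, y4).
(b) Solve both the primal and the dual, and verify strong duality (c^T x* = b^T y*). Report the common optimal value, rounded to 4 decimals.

The standard primal-dual pair for 'max c^T x s.t. A x <= b, x >= 0' is:
  Dual:  min b^T y  s.t.  A^T y >= c,  y >= 0.

So the dual LP is:
  minimize  7y1 + 4y2 + 10y3 + 14y4
  subject to:
    y1 + y3 + 3y4 >= 2
    y2 + y3 + 4y4 >= 1
    y1, y2, y3, y4 >= 0

Solving the primal: x* = (4.6667, 0).
  primal value c^T x* = 9.3333.
Solving the dual: y* = (0, 0, 0, 0.6667).
  dual value b^T y* = 9.3333.
Strong duality: c^T x* = b^T y*. Confirmed.

9.3333


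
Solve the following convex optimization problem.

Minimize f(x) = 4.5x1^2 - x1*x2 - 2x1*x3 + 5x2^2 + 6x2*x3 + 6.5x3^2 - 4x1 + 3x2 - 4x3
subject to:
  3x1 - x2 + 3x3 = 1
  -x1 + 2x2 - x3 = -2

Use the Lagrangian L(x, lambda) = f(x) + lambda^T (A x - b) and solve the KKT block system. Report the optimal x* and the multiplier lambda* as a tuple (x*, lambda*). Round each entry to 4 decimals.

Form the Lagrangian:
  L(x, lambda) = (1/2) x^T Q x + c^T x + lambda^T (A x - b)
Stationarity (grad_x L = 0): Q x + c + A^T lambda = 0.
Primal feasibility: A x = b.

This gives the KKT block system:
  [ Q   A^T ] [ x     ]   [-c ]
  [ A    0  ] [ lambda ] = [ b ]

Solving the linear system:
  x*      = (-0.2692, -1, 0.2692)
  lambda* = (3.4077, 4.2615)
  f(x*)   = 1.0577

x* = (-0.2692, -1, 0.2692), lambda* = (3.4077, 4.2615)


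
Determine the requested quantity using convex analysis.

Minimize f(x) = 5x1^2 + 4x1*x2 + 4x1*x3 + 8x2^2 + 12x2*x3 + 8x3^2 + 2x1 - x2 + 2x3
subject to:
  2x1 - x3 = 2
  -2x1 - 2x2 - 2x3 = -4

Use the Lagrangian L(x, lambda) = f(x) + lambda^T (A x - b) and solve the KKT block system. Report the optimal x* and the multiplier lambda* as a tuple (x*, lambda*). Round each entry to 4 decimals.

Form the Lagrangian:
  L(x, lambda) = (1/2) x^T Q x + c^T x + lambda^T (A x - b)
Stationarity (grad_x L = 0): Q x + c + A^T lambda = 0.
Primal feasibility: A x = b.

This gives the KKT block system:
  [ Q   A^T ] [ x     ]   [-c ]
  [ A    0  ] [ lambda ] = [ b ]

Solving the linear system:
  x*      = (1.0758, 0.7727, 0.1515)
  lambda* = (0.5152, 8.7424)
  f(x*)   = 17.8106

x* = (1.0758, 0.7727, 0.1515), lambda* = (0.5152, 8.7424)


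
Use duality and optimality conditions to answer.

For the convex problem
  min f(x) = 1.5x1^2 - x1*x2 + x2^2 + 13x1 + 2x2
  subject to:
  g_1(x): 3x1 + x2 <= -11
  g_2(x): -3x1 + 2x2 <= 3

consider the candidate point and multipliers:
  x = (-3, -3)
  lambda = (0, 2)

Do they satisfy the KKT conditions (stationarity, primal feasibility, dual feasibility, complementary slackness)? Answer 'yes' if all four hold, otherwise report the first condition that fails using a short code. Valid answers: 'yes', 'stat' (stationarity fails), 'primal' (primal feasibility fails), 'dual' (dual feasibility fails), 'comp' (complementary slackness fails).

Gradient of f: grad f(x) = Q x + c = (7, -1)
Constraint values g_i(x) = a_i^T x - b_i:
  g_1((-3, -3)) = -1
  g_2((-3, -3)) = 0
Stationarity residual: grad f(x) + sum_i lambda_i a_i = (1, 3)
  -> stationarity FAILS
Primal feasibility (all g_i <= 0): OK
Dual feasibility (all lambda_i >= 0): OK
Complementary slackness (lambda_i * g_i(x) = 0 for all i): OK

Verdict: the first failing condition is stationarity -> stat.

stat


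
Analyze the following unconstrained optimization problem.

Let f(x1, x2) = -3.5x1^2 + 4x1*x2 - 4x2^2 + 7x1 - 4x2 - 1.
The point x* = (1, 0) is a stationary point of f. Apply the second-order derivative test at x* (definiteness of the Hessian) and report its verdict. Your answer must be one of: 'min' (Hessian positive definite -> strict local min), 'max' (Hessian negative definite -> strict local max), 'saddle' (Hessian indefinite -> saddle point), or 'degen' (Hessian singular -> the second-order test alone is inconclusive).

Compute the Hessian H = grad^2 f:
  H = [[-7, 4], [4, -8]]
Verify stationarity: grad f(x*) = H x* + g = (0, 0).
Eigenvalues of H: -11.5311, -3.4689.
Both eigenvalues < 0, so H is negative definite -> x* is a strict local max.

max


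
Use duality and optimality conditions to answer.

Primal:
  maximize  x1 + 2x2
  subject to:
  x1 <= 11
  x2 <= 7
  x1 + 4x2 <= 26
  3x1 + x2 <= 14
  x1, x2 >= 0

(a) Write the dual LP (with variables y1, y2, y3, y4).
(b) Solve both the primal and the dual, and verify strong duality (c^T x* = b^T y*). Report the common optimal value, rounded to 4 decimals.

The standard primal-dual pair for 'max c^T x s.t. A x <= b, x >= 0' is:
  Dual:  min b^T y  s.t.  A^T y >= c,  y >= 0.

So the dual LP is:
  minimize  11y1 + 7y2 + 26y3 + 14y4
  subject to:
    y1 + y3 + 3y4 >= 1
    y2 + 4y3 + y4 >= 2
    y1, y2, y3, y4 >= 0

Solving the primal: x* = (2.7273, 5.8182).
  primal value c^T x* = 14.3636.
Solving the dual: y* = (0, 0, 0.4545, 0.1818).
  dual value b^T y* = 14.3636.
Strong duality: c^T x* = b^T y*. Confirmed.

14.3636


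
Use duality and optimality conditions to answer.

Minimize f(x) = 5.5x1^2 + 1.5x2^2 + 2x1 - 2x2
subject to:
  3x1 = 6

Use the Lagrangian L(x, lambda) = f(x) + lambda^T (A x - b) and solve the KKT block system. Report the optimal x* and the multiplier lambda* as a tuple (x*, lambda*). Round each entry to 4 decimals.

Form the Lagrangian:
  L(x, lambda) = (1/2) x^T Q x + c^T x + lambda^T (A x - b)
Stationarity (grad_x L = 0): Q x + c + A^T lambda = 0.
Primal feasibility: A x = b.

This gives the KKT block system:
  [ Q   A^T ] [ x     ]   [-c ]
  [ A    0  ] [ lambda ] = [ b ]

Solving the linear system:
  x*      = (2, 0.6667)
  lambda* = (-8)
  f(x*)   = 25.3333

x* = (2, 0.6667), lambda* = (-8)


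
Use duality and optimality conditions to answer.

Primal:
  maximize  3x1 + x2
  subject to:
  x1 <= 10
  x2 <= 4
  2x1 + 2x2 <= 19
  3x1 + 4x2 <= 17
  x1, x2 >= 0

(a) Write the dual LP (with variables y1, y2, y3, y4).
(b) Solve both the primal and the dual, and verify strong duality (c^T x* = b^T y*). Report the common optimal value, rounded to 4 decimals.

The standard primal-dual pair for 'max c^T x s.t. A x <= b, x >= 0' is:
  Dual:  min b^T y  s.t.  A^T y >= c,  y >= 0.

So the dual LP is:
  minimize  10y1 + 4y2 + 19y3 + 17y4
  subject to:
    y1 + 2y3 + 3y4 >= 3
    y2 + 2y3 + 4y4 >= 1
    y1, y2, y3, y4 >= 0

Solving the primal: x* = (5.6667, 0).
  primal value c^T x* = 17.
Solving the dual: y* = (0, 0, 0, 1).
  dual value b^T y* = 17.
Strong duality: c^T x* = b^T y*. Confirmed.

17


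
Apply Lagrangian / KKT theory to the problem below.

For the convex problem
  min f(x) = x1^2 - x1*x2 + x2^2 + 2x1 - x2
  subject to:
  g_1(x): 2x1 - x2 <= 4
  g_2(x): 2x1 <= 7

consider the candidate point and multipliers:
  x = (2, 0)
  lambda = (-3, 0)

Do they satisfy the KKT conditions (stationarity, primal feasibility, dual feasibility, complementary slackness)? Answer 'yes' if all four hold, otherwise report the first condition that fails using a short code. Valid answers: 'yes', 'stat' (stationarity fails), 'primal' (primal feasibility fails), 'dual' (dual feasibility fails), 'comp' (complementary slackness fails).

Gradient of f: grad f(x) = Q x + c = (6, -3)
Constraint values g_i(x) = a_i^T x - b_i:
  g_1((2, 0)) = 0
  g_2((2, 0)) = -3
Stationarity residual: grad f(x) + sum_i lambda_i a_i = (0, 0)
  -> stationarity OK
Primal feasibility (all g_i <= 0): OK
Dual feasibility (all lambda_i >= 0): FAILS
Complementary slackness (lambda_i * g_i(x) = 0 for all i): OK

Verdict: the first failing condition is dual_feasibility -> dual.

dual


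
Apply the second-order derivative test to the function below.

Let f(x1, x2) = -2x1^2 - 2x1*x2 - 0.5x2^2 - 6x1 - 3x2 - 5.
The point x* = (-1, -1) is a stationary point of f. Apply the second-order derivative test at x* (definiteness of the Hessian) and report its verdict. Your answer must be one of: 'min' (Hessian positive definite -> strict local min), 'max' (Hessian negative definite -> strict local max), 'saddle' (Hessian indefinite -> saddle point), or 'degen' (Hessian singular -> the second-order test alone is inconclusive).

Compute the Hessian H = grad^2 f:
  H = [[-4, -2], [-2, -1]]
Verify stationarity: grad f(x*) = H x* + g = (0, 0).
Eigenvalues of H: -5, 0.
H has a zero eigenvalue (singular; negative semidefinite but not definite), so H is neither positive definite, negative definite, nor indefinite. The second-order test alone is inconclusive -> degen.
(Indeed, f is constant along the null direction of H through x*, so x* is not a strict local extremum.)

degen


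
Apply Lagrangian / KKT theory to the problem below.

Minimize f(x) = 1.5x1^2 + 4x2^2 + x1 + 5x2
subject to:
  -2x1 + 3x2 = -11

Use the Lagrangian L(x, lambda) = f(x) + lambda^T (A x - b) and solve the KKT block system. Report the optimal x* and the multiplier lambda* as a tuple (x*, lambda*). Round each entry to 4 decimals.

Form the Lagrangian:
  L(x, lambda) = (1/2) x^T Q x + c^T x + lambda^T (A x - b)
Stationarity (grad_x L = 0): Q x + c + A^T lambda = 0.
Primal feasibility: A x = b.

This gives the KKT block system:
  [ Q   A^T ] [ x     ]   [-c ]
  [ A    0  ] [ lambda ] = [ b ]

Solving the linear system:
  x*      = (2.322, -2.1186)
  lambda* = (3.9831)
  f(x*)   = 17.7712

x* = (2.322, -2.1186), lambda* = (3.9831)


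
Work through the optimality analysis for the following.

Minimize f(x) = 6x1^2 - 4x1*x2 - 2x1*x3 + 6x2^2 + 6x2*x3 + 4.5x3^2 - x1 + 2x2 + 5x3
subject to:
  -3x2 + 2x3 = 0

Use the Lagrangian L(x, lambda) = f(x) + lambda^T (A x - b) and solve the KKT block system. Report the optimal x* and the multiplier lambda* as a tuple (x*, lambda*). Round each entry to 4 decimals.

Form the Lagrangian:
  L(x, lambda) = (1/2) x^T Q x + c^T x + lambda^T (A x - b)
Stationarity (grad_x L = 0): Q x + c + A^T lambda = 0.
Primal feasibility: A x = b.

This gives the KKT block system:
  [ Q   A^T ] [ x     ]   [-c ]
  [ A    0  ] [ lambda ] = [ b ]

Solving the linear system:
  x*      = (-0.0293, -0.1931, -0.2897)
  lambda* = (-0.6462)
  f(x*)   = -0.9028

x* = (-0.0293, -0.1931, -0.2897), lambda* = (-0.6462)


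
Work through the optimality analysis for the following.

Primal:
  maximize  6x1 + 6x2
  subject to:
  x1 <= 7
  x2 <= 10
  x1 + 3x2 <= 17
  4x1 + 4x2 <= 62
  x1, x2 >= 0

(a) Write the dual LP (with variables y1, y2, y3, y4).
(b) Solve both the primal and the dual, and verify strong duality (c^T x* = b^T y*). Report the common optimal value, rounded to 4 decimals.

The standard primal-dual pair for 'max c^T x s.t. A x <= b, x >= 0' is:
  Dual:  min b^T y  s.t.  A^T y >= c,  y >= 0.

So the dual LP is:
  minimize  7y1 + 10y2 + 17y3 + 62y4
  subject to:
    y1 + y3 + 4y4 >= 6
    y2 + 3y3 + 4y4 >= 6
    y1, y2, y3, y4 >= 0

Solving the primal: x* = (7, 3.3333).
  primal value c^T x* = 62.
Solving the dual: y* = (4, 0, 2, 0).
  dual value b^T y* = 62.
Strong duality: c^T x* = b^T y*. Confirmed.

62


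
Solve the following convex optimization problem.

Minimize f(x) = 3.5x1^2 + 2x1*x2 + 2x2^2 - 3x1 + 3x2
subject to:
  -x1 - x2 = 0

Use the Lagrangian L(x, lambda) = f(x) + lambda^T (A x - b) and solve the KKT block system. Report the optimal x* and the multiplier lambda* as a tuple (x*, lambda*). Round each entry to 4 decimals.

Form the Lagrangian:
  L(x, lambda) = (1/2) x^T Q x + c^T x + lambda^T (A x - b)
Stationarity (grad_x L = 0): Q x + c + A^T lambda = 0.
Primal feasibility: A x = b.

This gives the KKT block system:
  [ Q   A^T ] [ x     ]   [-c ]
  [ A    0  ] [ lambda ] = [ b ]

Solving the linear system:
  x*      = (0.8571, -0.8571)
  lambda* = (1.2857)
  f(x*)   = -2.5714

x* = (0.8571, -0.8571), lambda* = (1.2857)


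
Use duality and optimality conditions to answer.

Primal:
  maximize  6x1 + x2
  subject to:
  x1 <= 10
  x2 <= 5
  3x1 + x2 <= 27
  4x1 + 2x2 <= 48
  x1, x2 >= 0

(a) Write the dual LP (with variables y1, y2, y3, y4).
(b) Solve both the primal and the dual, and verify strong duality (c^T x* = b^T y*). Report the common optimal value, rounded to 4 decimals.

The standard primal-dual pair for 'max c^T x s.t. A x <= b, x >= 0' is:
  Dual:  min b^T y  s.t.  A^T y >= c,  y >= 0.

So the dual LP is:
  minimize  10y1 + 5y2 + 27y3 + 48y4
  subject to:
    y1 + 3y3 + 4y4 >= 6
    y2 + y3 + 2y4 >= 1
    y1, y2, y3, y4 >= 0

Solving the primal: x* = (9, 0).
  primal value c^T x* = 54.
Solving the dual: y* = (0, 0, 2, 0).
  dual value b^T y* = 54.
Strong duality: c^T x* = b^T y*. Confirmed.

54


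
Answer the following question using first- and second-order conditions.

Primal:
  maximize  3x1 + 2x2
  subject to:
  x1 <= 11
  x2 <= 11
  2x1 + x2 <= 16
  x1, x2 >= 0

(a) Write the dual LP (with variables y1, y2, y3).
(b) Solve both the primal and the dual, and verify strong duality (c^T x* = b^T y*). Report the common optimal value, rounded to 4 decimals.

The standard primal-dual pair for 'max c^T x s.t. A x <= b, x >= 0' is:
  Dual:  min b^T y  s.t.  A^T y >= c,  y >= 0.

So the dual LP is:
  minimize  11y1 + 11y2 + 16y3
  subject to:
    y1 + 2y3 >= 3
    y2 + y3 >= 2
    y1, y2, y3 >= 0

Solving the primal: x* = (2.5, 11).
  primal value c^T x* = 29.5.
Solving the dual: y* = (0, 0.5, 1.5).
  dual value b^T y* = 29.5.
Strong duality: c^T x* = b^T y*. Confirmed.

29.5
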